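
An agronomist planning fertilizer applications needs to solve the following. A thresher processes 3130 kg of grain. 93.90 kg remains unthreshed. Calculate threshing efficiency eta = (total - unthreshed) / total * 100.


eta = (total - unthreshed) / total * 100
    = (3130 - 93.90) / 3130 * 100
    = 3036.10 / 3130 * 100
    = 97%


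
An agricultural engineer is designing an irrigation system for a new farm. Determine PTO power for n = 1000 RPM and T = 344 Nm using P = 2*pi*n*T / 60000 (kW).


P = 2*pi*n*T / 60000
  = 2*pi * 1000 * 344 / 60000
  = 2161415.75 / 60000
  = 36.02 kW


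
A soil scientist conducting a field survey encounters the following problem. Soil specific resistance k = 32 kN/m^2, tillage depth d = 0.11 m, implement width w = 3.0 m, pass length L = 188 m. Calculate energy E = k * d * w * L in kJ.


E = k * d * w * L
  = 32 * 0.11 * 3.0 * 188
  = 1985.28 kJ


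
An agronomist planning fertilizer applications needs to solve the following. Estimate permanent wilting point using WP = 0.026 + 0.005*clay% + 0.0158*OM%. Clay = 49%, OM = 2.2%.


WP = 0.026 + 0.005*49 + 0.0158*2.2
   = 0.026 + 0.2450 + 0.0348
   = 0.3058


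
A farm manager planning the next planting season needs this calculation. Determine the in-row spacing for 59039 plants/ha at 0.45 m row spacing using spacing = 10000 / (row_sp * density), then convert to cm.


spacing = 10000 / (row_sp * density)
        = 10000 / (0.45 * 59039)
        = 10000 / 26567.55
        = 0.37640 m = 37.64 cm


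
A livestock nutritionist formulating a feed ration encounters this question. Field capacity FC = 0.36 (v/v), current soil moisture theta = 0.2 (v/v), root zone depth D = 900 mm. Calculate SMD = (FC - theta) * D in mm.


SMD = (FC - theta) * D
    = (0.36 - 0.2) * 900
    = 0.160 * 900
    = 144 mm


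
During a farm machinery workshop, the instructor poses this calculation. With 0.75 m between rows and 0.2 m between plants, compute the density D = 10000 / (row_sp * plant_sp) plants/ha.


D = 10000 / (row_sp * plant_sp)
  = 10000 / (0.75 * 0.2)
  = 10000 / 0.1500
  = 66666.67 plants/ha


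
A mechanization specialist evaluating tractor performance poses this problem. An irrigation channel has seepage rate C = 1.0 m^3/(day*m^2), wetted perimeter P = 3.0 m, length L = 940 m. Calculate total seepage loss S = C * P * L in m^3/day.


S = C * P * L
  = 1.0 * 3.0 * 940
  = 2820 m^3/day


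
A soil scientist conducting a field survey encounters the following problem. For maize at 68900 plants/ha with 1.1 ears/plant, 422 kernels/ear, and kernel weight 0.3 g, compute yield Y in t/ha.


Y = density * ears * kernels * kw
  = 68900 * 1.1 * 422 * 0.3 g/ha
  = 9595014 g/ha
  = 9595.01 kg/ha = 9.60 t/ha


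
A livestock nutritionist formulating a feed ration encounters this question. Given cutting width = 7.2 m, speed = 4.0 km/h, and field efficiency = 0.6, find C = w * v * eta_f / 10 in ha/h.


C = w * v * eta_f / 10
  = 7.2 * 4.0 * 0.6 / 10
  = 17.28 / 10
  = 1.73 ha/h


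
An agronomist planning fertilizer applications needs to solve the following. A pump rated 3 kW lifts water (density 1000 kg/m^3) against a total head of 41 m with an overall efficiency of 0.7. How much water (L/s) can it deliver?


Q = (P * 1000 * eta) / (rho * g * H)
  = (3 * 1000 * 0.7) / (1000 * 9.81 * 41)
  = 2100 / 402210
  = 0.00522 m^3/s = 5.22 L/s


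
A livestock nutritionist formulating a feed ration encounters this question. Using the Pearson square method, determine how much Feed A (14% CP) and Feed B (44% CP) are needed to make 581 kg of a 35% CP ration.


parts_A = CP_b - target = 44 - 35 = 9
parts_B = target - CP_a = 35 - 14 = 21
total_parts = 9 + 21 = 30
Feed A = 581 * 9 / 30 = 174.30 kg
Feed B = 581 * 21 / 30 = 406.70 kg

174.30 kg


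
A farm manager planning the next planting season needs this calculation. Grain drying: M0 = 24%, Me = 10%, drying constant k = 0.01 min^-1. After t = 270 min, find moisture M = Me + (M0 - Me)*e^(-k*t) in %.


M = Me + (M0 - Me) * e^(-k*t)
  = 10 + (24 - 10) * e^(-0.01*270)
  = 10 + 14 * e^(-2.700)
  = 10 + 14 * 0.06721
  = 10 + 0.9409
  = 10.94%


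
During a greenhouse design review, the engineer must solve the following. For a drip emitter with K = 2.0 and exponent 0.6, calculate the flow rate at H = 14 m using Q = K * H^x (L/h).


Q = K * H^x
  = 2.0 * 14^0.6
  = 2.0 * 4.8717
  = 9.74 L/h


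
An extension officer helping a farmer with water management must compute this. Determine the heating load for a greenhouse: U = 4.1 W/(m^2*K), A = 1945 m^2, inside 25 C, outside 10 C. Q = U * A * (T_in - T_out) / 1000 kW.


dT = 25 - (10) = 15 K
Q = U * A * dT
  = 4.1 * 1945 * 15
  = 119617.50 W = 119.62 kW


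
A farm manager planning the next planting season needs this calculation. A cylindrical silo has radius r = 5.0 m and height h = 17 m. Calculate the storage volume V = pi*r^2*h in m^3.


V = pi * r^2 * h
  = pi * 5.0^2 * 17
  = pi * 25 * 17
  = 1335.18 m^3


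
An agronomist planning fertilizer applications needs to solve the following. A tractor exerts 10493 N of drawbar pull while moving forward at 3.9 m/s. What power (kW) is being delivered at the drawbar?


P = F * v / 1000
  = 10493 * 3.9 / 1000
  = 40922.70 / 1000
  = 40.92 kW


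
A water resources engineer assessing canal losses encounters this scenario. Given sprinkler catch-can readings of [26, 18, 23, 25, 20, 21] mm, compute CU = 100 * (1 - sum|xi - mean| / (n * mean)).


xbar = 133 / 6 = 22.167
sum|xi - xbar| = 15
CU = 100 * (1 - 15 / (6 * 22.167))
   = 100 * (1 - 0.1128)
   = 88.72%


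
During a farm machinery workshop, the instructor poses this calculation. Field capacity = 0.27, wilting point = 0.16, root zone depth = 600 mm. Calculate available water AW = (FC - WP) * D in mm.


AW = (FC - WP) * D
   = (0.27 - 0.16) * 600
   = 0.11 * 600
   = 66 mm


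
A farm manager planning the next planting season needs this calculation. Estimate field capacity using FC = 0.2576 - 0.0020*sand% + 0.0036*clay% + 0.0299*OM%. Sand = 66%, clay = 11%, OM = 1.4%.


FC = 0.2576 - 0.0020*66 + 0.0036*11 + 0.0299*1.4
   = 0.2576 - 0.1320 + 0.0396 + 0.0419
   = 0.2071


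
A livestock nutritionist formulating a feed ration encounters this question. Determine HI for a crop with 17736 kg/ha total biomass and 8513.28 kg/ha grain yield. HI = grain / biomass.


HI = grain_yield / biomass
   = 8513.28 / 17736
   = 0.48


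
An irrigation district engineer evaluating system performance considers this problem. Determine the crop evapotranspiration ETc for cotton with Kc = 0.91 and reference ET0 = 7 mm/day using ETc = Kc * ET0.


ETc = Kc * ET0
    = 0.91 * 7
    = 6.37 mm/day


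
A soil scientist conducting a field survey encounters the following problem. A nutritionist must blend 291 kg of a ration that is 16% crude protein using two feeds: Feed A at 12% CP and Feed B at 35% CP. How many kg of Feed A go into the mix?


parts_A = CP_b - target = 35 - 16 = 19
parts_B = target - CP_a = 16 - 12 = 4
total_parts = 19 + 4 = 23
Feed A = 291 * 19 / 23 = 240.39 kg
Feed B = 291 * 4 / 23 = 50.61 kg

240.39 kg


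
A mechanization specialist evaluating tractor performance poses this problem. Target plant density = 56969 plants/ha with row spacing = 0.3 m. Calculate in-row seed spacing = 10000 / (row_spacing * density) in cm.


spacing = 10000 / (row_sp * density)
        = 10000 / (0.3 * 56969)
        = 10000 / 17090.70
        = 0.58511 m = 58.51 cm


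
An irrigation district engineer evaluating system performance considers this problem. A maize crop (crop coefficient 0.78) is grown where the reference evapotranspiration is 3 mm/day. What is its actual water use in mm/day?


ETc = Kc * ET0
    = 0.78 * 3
    = 2.34 mm/day


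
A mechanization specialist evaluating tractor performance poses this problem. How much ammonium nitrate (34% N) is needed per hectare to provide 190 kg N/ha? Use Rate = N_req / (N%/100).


Rate = N_required / (N_content / 100)
     = 190 / (34 / 100)
     = 190 / 0.34
     = 558.82 kg/ha


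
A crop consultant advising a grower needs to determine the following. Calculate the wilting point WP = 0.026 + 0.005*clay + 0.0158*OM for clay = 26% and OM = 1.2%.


WP = 0.026 + 0.005*26 + 0.0158*1.2
   = 0.026 + 0.1300 + 0.0190
   = 0.1750


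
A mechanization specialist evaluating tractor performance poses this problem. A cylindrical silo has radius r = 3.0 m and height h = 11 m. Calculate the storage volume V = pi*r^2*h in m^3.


V = pi * r^2 * h
  = pi * 3.0^2 * 11
  = pi * 9 * 11
  = 311.02 m^3


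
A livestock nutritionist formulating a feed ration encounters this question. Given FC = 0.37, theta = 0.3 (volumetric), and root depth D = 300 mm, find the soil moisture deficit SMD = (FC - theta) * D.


SMD = (FC - theta) * D
    = (0.37 - 0.3) * 300
    = 0.070 * 300
    = 21 mm


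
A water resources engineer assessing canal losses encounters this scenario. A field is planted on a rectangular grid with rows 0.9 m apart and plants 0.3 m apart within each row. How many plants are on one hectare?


D = 10000 / (row_sp * plant_sp)
  = 10000 / (0.9 * 0.3)
  = 10000 / 0.2700
  = 37037.04 plants/ha


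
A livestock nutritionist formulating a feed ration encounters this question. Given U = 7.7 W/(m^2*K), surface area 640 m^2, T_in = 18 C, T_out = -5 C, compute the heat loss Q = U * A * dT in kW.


dT = 18 - (-5) = 23 K
Q = U * A * dT
  = 7.7 * 640 * 23
  = 113344 W = 113.34 kW


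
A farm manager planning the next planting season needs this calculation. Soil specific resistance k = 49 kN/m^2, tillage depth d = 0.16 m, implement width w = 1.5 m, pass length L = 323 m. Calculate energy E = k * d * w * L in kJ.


E = k * d * w * L
  = 49 * 0.16 * 1.5 * 323
  = 3798.48 kJ


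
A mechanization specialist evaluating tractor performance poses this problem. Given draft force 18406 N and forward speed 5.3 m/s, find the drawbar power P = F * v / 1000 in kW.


P = F * v / 1000
  = 18406 * 5.3 / 1000
  = 97551.80 / 1000
  = 97.55 kW


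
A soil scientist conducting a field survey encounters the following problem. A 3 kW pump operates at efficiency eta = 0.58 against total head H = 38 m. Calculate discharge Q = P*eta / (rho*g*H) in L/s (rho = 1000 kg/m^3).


Q = (P * 1000 * eta) / (rho * g * H)
  = (3 * 1000 * 0.58) / (1000 * 9.81 * 38)
  = 1740 / 372780
  = 0.00467 m^3/s = 4.67 L/s


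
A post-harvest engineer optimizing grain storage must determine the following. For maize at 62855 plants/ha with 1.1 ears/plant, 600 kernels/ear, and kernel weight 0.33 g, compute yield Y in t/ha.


Y = density * ears * kernels * kw
  = 62855 * 1.1 * 600 * 0.33 g/ha
  = 13689819 g/ha
  = 13689.82 kg/ha = 13.69 t/ha


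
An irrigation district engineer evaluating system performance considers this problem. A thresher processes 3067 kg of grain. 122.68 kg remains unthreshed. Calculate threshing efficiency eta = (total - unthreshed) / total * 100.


eta = (total - unthreshed) / total * 100
    = (3067 - 122.68) / 3067 * 100
    = 2944.32 / 3067 * 100
    = 96%


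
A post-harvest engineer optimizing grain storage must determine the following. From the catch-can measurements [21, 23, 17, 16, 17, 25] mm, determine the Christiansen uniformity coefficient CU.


xbar = 119 / 6 = 19.833
sum|xi - xbar| = 19
CU = 100 * (1 - 19 / (6 * 19.833))
   = 100 * (1 - 0.1597)
   = 84.03%


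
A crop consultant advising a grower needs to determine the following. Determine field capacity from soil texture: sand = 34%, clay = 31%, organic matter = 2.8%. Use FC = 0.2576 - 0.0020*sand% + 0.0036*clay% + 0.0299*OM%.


FC = 0.2576 - 0.0020*34 + 0.0036*31 + 0.0299*2.8
   = 0.2576 - 0.0680 + 0.1116 + 0.0837
   = 0.3849


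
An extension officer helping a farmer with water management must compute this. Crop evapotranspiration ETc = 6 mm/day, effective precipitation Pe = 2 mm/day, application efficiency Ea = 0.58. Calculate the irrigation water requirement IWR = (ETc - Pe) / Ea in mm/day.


IWR = (ETc - Pe) / Ea
    = (6 - 2) / 0.58
    = 4 / 0.58
    = 6.90 mm/day


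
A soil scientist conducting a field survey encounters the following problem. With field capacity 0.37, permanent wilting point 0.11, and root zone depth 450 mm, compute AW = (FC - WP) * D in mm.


AW = (FC - WP) * D
   = (0.37 - 0.11) * 450
   = 0.26 * 450
   = 117 mm


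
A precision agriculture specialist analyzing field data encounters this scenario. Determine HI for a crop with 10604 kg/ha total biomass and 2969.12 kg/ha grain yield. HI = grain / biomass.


HI = grain_yield / biomass
   = 2969.12 / 10604
   = 0.28


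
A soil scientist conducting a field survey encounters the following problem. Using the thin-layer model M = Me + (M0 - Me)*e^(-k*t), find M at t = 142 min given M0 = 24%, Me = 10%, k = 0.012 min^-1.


M = Me + (M0 - Me) * e^(-k*t)
  = 10 + (24 - 10) * e^(-0.012*142)
  = 10 + 14 * e^(-1.704)
  = 10 + 14 * 0.18195
  = 10 + 2.5474
  = 12.55%


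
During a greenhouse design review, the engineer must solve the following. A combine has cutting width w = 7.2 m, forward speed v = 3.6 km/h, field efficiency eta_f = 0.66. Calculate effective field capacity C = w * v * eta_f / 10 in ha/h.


C = w * v * eta_f / 10
  = 7.2 * 3.6 * 0.66 / 10
  = 17.11 / 10
  = 1.71 ha/h


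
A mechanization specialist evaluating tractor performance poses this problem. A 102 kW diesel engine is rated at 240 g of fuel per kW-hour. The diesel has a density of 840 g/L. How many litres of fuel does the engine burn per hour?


FC = P * BSFC / rho_fuel
   = 102 * 240 / 840
   = 24480 / 840
   = 29.14 L/h


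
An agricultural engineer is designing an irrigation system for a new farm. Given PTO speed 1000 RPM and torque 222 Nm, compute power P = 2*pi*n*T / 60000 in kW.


P = 2*pi*n*T / 60000
  = 2*pi * 1000 * 222 / 60000
  = 1394867.14 / 60000
  = 23.25 kW


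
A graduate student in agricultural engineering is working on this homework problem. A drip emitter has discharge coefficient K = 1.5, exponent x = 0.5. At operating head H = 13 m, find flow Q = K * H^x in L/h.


Q = K * H^x
  = 1.5 * 13^0.5
  = 1.5 * 3.6056
  = 5.41 L/h


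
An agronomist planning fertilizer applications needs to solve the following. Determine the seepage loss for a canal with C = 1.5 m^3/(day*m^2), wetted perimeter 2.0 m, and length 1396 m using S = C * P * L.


S = C * P * L
  = 1.5 * 2.0 * 1396
  = 4188 m^3/day


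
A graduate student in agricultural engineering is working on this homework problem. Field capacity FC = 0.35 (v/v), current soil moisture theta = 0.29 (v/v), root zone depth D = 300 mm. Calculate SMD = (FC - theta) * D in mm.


SMD = (FC - theta) * D
    = (0.35 - 0.29) * 300
    = 0.060 * 300
    = 18 mm


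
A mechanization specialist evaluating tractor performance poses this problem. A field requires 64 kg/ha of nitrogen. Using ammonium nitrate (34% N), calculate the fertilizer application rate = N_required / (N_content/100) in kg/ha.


Rate = N_required / (N_content / 100)
     = 64 / (34 / 100)
     = 64 / 0.34
     = 188.24 kg/ha


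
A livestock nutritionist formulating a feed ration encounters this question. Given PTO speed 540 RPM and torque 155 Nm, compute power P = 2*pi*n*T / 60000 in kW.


P = 2*pi*n*T / 60000
  = 2*pi * 540 * 155 / 60000
  = 525902.61 / 60000
  = 8.77 kW


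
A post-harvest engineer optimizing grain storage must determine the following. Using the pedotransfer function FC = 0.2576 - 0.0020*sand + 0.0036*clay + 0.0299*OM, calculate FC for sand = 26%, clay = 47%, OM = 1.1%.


FC = 0.2576 - 0.0020*26 + 0.0036*47 + 0.0299*1.1
   = 0.2576 - 0.0520 + 0.1692 + 0.0329
   = 0.4077


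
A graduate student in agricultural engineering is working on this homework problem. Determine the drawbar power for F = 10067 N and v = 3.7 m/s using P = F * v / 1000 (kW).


P = F * v / 1000
  = 10067 * 3.7 / 1000
  = 37247.90 / 1000
  = 37.25 kW


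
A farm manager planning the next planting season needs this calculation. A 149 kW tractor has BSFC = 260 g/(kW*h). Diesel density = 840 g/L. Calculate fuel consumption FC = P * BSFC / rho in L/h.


FC = P * BSFC / rho_fuel
   = 149 * 260 / 840
   = 38740 / 840
   = 46.12 L/h


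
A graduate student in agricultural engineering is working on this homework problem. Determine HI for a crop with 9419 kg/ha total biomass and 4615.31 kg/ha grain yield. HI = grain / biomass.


HI = grain_yield / biomass
   = 4615.31 / 9419
   = 0.49


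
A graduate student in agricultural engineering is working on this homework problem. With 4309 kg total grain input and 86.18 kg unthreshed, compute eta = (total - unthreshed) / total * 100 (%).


eta = (total - unthreshed) / total * 100
    = (4309 - 86.18) / 4309 * 100
    = 4222.82 / 4309 * 100
    = 98%


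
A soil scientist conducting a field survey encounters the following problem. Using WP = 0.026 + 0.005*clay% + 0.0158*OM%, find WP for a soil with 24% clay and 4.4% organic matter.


WP = 0.026 + 0.005*24 + 0.0158*4.4
   = 0.026 + 0.1200 + 0.0695
   = 0.2155


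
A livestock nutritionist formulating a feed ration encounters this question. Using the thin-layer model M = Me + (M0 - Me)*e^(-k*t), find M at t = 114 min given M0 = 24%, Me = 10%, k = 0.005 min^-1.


M = Me + (M0 - Me) * e^(-k*t)
  = 10 + (24 - 10) * e^(-0.005*114)
  = 10 + 14 * e^(-0.570)
  = 10 + 14 * 0.56553
  = 10 + 7.9174
  = 17.92%


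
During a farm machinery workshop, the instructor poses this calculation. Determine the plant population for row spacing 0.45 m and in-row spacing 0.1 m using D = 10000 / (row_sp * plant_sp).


D = 10000 / (row_sp * plant_sp)
  = 10000 / (0.45 * 0.1)
  = 10000 / 0.0450
  = 222222.22 plants/ha


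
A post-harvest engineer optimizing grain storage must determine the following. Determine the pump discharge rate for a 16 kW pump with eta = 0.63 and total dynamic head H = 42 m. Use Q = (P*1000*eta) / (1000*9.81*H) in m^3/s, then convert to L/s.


Q = (P * 1000 * eta) / (rho * g * H)
  = (16 * 1000 * 0.63) / (1000 * 9.81 * 42)
  = 10080 / 412020
  = 0.02446 m^3/s = 24.46 L/s


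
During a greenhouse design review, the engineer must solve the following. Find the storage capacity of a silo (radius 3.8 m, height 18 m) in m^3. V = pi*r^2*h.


V = pi * r^2 * h
  = pi * 3.8^2 * 18
  = pi * 14.44 * 18
  = 816.56 m^3


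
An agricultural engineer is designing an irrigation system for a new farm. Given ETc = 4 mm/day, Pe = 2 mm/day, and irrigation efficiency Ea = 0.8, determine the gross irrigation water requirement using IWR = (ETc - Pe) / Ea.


IWR = (ETc - Pe) / Ea
    = (4 - 2) / 0.8
    = 2 / 0.8
    = 2.50 mm/day


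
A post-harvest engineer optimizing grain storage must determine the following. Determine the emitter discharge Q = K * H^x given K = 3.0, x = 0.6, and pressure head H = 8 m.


Q = K * H^x
  = 3.0 * 8^0.6
  = 3.0 * 3.4822
  = 10.45 L/h


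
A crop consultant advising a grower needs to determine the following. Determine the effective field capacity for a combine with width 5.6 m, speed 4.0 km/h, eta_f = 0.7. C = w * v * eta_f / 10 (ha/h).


C = w * v * eta_f / 10
  = 5.6 * 4.0 * 0.7 / 10
  = 15.68 / 10
  = 1.57 ha/h


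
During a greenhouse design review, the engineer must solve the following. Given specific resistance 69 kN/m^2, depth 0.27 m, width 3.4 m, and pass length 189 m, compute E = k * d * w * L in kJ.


E = k * d * w * L
  = 69 * 0.27 * 3.4 * 189
  = 11971.64 kJ


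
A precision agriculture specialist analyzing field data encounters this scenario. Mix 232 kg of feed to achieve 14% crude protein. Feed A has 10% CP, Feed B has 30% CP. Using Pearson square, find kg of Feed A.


parts_A = CP_b - target = 30 - 14 = 16
parts_B = target - CP_a = 14 - 10 = 4
total_parts = 16 + 4 = 20
Feed A = 232 * 16 / 20 = 185.60 kg
Feed B = 232 * 4 / 20 = 46.40 kg

185.60 kg


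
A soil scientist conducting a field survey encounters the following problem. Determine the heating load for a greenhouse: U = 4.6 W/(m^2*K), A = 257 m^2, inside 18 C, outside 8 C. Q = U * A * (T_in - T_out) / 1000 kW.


dT = 18 - (8) = 10 K
Q = U * A * dT
  = 4.6 * 257 * 10
  = 11822 W = 11.82 kW


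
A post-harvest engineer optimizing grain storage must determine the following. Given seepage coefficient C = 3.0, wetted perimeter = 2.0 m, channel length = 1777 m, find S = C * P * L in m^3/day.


S = C * P * L
  = 3.0 * 2.0 * 1777
  = 10662 m^3/day


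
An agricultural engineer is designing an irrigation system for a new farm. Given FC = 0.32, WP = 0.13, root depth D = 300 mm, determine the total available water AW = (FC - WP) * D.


AW = (FC - WP) * D
   = (0.32 - 0.13) * 300
   = 0.19 * 300
   = 57 mm


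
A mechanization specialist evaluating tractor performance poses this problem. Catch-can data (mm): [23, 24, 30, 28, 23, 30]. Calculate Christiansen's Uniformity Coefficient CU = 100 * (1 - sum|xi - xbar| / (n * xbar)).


xbar = 158 / 6 = 26.333
sum|xi - xbar| = 18
CU = 100 * (1 - 18 / (6 * 26.333))
   = 100 * (1 - 0.1139)
   = 88.61%


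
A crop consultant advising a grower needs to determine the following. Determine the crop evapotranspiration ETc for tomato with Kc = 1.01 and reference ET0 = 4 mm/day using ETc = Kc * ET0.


ETc = Kc * ET0
    = 1.01 * 4
    = 4.04 mm/day


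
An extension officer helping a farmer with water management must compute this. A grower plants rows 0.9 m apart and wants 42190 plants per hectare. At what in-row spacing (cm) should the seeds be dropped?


spacing = 10000 / (row_sp * density)
        = 10000 / (0.9 * 42190)
        = 10000 / 37971
        = 0.26336 m = 26.34 cm


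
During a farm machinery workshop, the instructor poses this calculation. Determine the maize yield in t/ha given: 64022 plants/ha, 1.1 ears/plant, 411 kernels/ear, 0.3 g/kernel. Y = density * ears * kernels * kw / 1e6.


Y = density * ears * kernels * kw
  = 64022 * 1.1 * 411 * 0.3 g/ha
  = 8683303.86 g/ha
  = 8683.30 kg/ha = 8.68 t/ha


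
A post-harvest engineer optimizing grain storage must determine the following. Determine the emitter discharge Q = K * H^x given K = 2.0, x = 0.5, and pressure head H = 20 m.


Q = K * H^x
  = 2.0 * 20^0.5
  = 2.0 * 4.4721
  = 8.94 L/h


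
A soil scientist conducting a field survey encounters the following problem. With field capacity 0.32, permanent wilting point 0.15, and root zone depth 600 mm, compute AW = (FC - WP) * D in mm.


AW = (FC - WP) * D
   = (0.32 - 0.15) * 600
   = 0.17 * 600
   = 102 mm


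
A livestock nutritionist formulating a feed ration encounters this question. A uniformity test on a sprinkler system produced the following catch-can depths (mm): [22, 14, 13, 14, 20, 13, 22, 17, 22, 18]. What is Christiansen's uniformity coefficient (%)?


xbar = 175 / 10 = 17.500
sum|xi - xbar| = 33
CU = 100 * (1 - 33 / (10 * 17.500))
   = 100 * (1 - 0.1886)
   = 81.14%


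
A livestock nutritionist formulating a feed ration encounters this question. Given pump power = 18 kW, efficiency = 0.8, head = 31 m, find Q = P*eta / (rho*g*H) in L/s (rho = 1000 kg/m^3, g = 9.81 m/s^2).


Q = (P * 1000 * eta) / (rho * g * H)
  = (18 * 1000 * 0.8) / (1000 * 9.81 * 31)
  = 14400 / 304110
  = 0.04735 m^3/s = 47.35 L/s


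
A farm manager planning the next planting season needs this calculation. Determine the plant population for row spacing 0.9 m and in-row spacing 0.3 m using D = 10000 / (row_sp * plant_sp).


D = 10000 / (row_sp * plant_sp)
  = 10000 / (0.9 * 0.3)
  = 10000 / 0.2700
  = 37037.04 plants/ha


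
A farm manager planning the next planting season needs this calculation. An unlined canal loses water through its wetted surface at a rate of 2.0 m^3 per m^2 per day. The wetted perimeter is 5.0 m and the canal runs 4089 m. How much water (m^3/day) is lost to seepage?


S = C * P * L
  = 2.0 * 5.0 * 4089
  = 40890 m^3/day


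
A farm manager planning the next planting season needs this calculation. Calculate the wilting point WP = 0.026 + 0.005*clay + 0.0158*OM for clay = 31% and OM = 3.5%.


WP = 0.026 + 0.005*31 + 0.0158*3.5
   = 0.026 + 0.1550 + 0.0553
   = 0.2363


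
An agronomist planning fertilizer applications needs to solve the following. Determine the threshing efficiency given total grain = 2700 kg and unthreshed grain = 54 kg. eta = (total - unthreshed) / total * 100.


eta = (total - unthreshed) / total * 100
    = (2700 - 54) / 2700 * 100
    = 2646 / 2700 * 100
    = 98%


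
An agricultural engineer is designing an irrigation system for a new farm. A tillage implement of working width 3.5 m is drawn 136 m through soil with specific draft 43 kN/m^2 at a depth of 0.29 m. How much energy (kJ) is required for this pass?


E = k * d * w * L
  = 43 * 0.29 * 3.5 * 136
  = 5935.72 kJ


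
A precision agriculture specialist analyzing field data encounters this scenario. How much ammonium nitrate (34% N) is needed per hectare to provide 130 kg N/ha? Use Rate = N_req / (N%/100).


Rate = N_required / (N_content / 100)
     = 130 / (34 / 100)
     = 130 / 0.34
     = 382.35 kg/ha


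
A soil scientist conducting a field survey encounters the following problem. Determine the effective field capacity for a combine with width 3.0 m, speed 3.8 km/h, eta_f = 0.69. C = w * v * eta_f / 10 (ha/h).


C = w * v * eta_f / 10
  = 3.0 * 3.8 * 0.69 / 10
  = 7.87 / 10
  = 0.79 ha/h


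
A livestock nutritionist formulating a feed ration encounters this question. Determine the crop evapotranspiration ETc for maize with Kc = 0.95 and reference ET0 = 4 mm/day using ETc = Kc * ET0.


ETc = Kc * ET0
    = 0.95 * 4
    = 3.80 mm/day


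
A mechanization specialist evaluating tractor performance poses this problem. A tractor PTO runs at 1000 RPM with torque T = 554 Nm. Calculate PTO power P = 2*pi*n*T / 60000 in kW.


P = 2*pi*n*T / 60000
  = 2*pi * 1000 * 554 / 60000
  = 3480884.66 / 60000
  = 58.01 kW


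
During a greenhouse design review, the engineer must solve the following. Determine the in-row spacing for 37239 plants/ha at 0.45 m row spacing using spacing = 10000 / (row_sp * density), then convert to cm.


spacing = 10000 / (row_sp * density)
        = 10000 / (0.45 * 37239)
        = 10000 / 16757.55
        = 0.59675 m = 59.67 cm


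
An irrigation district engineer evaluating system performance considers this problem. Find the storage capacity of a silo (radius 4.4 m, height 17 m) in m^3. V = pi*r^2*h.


V = pi * r^2 * h
  = pi * 4.4^2 * 17
  = pi * 19.36 * 17
  = 1033.96 m^3


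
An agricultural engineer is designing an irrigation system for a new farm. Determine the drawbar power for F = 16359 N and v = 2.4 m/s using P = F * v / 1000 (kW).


P = F * v / 1000
  = 16359 * 2.4 / 1000
  = 39261.60 / 1000
  = 39.26 kW


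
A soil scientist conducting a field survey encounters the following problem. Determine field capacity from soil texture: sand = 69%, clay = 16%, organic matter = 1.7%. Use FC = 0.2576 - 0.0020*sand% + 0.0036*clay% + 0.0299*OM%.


FC = 0.2576 - 0.0020*69 + 0.0036*16 + 0.0299*1.7
   = 0.2576 - 0.1380 + 0.0576 + 0.0508
   = 0.2280


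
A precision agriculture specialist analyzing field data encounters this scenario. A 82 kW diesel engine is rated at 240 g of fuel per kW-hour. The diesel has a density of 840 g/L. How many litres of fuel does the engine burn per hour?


FC = P * BSFC / rho_fuel
   = 82 * 240 / 840
   = 19680 / 840
   = 23.43 L/h


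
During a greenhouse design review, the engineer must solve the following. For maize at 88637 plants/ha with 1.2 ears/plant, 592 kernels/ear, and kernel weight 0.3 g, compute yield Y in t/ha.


Y = density * ears * kernels * kw
  = 88637 * 1.2 * 592 * 0.3 g/ha
  = 18890317.44 g/ha
  = 18890.32 kg/ha = 18.89 t/ha


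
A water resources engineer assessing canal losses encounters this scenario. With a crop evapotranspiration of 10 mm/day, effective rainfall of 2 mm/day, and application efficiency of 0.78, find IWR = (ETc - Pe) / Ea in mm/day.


IWR = (ETc - Pe) / Ea
    = (10 - 2) / 0.78
    = 8 / 0.78
    = 10.26 mm/day


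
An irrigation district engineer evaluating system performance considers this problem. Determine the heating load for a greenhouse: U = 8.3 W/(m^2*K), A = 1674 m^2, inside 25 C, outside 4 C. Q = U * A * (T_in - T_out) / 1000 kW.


dT = 25 - (4) = 21 K
Q = U * A * dT
  = 8.3 * 1674 * 21
  = 291778.20 W = 291.78 kW


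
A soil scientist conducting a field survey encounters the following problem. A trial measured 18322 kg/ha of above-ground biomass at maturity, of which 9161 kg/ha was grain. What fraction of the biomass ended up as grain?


HI = grain_yield / biomass
   = 9161 / 18322
   = 0.50


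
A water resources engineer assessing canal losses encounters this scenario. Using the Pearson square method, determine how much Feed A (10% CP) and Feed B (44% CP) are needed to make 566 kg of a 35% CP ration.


parts_A = CP_b - target = 44 - 35 = 9
parts_B = target - CP_a = 35 - 10 = 25
total_parts = 9 + 25 = 34
Feed A = 566 * 9 / 34 = 149.82 kg
Feed B = 566 * 25 / 34 = 416.18 kg

149.82 kg


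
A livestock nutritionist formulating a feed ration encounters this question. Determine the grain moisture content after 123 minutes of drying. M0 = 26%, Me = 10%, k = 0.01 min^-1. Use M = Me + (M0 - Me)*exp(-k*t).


M = Me + (M0 - Me) * e^(-k*t)
  = 10 + (26 - 10) * e^(-0.01*123)
  = 10 + 16 * e^(-1.230)
  = 10 + 16 * 0.29229
  = 10 + 4.6767
  = 14.68%


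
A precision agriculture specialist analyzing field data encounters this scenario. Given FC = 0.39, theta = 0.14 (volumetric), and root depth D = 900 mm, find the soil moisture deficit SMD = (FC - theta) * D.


SMD = (FC - theta) * D
    = (0.39 - 0.14) * 900
    = 0.250 * 900
    = 225 mm


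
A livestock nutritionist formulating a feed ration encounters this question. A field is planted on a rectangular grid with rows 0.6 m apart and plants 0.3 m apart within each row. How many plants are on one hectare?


D = 10000 / (row_sp * plant_sp)
  = 10000 / (0.6 * 0.3)
  = 10000 / 0.1800
  = 55555.56 plants/ha


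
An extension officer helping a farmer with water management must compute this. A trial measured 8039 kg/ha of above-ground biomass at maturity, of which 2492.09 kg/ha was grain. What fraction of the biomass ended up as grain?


HI = grain_yield / biomass
   = 2492.09 / 8039
   = 0.31


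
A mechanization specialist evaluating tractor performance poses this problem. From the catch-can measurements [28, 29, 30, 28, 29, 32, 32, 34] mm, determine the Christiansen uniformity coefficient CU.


xbar = 242 / 8 = 30.250
sum|xi - xbar| = 14.500
CU = 100 * (1 - 14.500 / (8 * 30.250))
   = 100 * (1 - 0.0599)
   = 94.01%


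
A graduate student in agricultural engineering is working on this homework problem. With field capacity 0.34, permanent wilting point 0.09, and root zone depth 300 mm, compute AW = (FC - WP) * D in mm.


AW = (FC - WP) * D
   = (0.34 - 0.09) * 300
   = 0.25 * 300
   = 75 mm


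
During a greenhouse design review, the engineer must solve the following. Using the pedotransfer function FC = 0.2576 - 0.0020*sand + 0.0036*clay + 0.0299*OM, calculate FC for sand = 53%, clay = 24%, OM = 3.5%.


FC = 0.2576 - 0.0020*53 + 0.0036*24 + 0.0299*3.5
   = 0.2576 - 0.1060 + 0.0864 + 0.1047
   = 0.3427


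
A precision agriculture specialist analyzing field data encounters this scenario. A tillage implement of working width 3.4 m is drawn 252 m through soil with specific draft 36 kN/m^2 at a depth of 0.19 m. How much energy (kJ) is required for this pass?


E = k * d * w * L
  = 36 * 0.19 * 3.4 * 252
  = 5860.51 kJ


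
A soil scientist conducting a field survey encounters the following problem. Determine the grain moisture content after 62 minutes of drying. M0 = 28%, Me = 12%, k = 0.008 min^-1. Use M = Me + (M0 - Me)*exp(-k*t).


M = Me + (M0 - Me) * e^(-k*t)
  = 12 + (28 - 12) * e^(-0.008*62)
  = 12 + 16 * e^(-0.496)
  = 12 + 16 * 0.60896
  = 12 + 9.7434
  = 21.74%


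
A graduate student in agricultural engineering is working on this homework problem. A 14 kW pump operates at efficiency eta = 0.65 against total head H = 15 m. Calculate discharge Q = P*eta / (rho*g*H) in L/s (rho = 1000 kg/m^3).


Q = (P * 1000 * eta) / (rho * g * H)
  = (14 * 1000 * 0.65) / (1000 * 9.81 * 15)
  = 9100 / 147150
  = 0.06184 m^3/s = 61.84 L/s


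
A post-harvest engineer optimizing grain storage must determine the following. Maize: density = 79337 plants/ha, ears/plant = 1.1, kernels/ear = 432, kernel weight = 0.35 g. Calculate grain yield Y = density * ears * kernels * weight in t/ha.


Y = density * ears * kernels * kw
  = 79337 * 1.1 * 432 * 0.35 g/ha
  = 13195329.84 g/ha
  = 13195.33 kg/ha = 13.20 t/ha


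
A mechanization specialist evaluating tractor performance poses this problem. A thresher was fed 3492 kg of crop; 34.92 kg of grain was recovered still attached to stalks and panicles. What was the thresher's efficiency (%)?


eta = (total - unthreshed) / total * 100
    = (3492 - 34.92) / 3492 * 100
    = 3457.08 / 3492 * 100
    = 99%


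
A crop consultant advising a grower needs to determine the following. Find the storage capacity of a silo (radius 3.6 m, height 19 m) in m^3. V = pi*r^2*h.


V = pi * r^2 * h
  = pi * 3.6^2 * 19
  = pi * 12.96 * 19
  = 773.59 m^3


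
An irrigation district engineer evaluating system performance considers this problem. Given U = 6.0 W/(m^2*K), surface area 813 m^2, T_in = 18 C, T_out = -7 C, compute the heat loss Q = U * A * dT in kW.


dT = 18 - (-7) = 25 K
Q = U * A * dT
  = 6.0 * 813 * 25
  = 121950 W = 121.95 kW


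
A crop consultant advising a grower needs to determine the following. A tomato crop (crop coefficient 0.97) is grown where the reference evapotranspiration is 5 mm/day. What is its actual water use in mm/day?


ETc = Kc * ET0
    = 0.97 * 5
    = 4.85 mm/day


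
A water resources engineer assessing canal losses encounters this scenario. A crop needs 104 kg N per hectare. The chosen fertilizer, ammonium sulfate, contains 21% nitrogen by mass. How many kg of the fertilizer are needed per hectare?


Rate = N_required / (N_content / 100)
     = 104 / (21 / 100)
     = 104 / 0.21
     = 495.24 kg/ha


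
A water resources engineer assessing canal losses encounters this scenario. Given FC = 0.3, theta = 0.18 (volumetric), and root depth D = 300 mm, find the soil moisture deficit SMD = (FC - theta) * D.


SMD = (FC - theta) * D
    = (0.3 - 0.18) * 300
    = 0.120 * 300
    = 36 mm


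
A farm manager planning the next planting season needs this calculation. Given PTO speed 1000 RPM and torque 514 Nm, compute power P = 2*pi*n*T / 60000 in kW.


P = 2*pi*n*T / 60000
  = 2*pi * 1000 * 514 / 60000
  = 3229557.25 / 60000
  = 53.83 kW


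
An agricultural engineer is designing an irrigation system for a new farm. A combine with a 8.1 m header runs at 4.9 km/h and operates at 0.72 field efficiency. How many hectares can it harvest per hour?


C = w * v * eta_f / 10
  = 8.1 * 4.9 * 0.72 / 10
  = 28.58 / 10
  = 2.86 ha/h


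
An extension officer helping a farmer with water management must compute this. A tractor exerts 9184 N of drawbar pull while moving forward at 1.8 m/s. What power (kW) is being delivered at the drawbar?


P = F * v / 1000
  = 9184 * 1.8 / 1000
  = 16531.20 / 1000
  = 16.53 kW


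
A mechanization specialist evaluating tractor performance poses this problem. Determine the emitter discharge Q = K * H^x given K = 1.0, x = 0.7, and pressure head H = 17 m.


Q = K * H^x
  = 1.0 * 17^0.7
  = 1.0 * 7.2663
  = 7.27 L/h


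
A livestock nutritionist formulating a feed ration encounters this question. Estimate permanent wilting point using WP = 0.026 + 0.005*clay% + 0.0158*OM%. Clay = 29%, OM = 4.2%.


WP = 0.026 + 0.005*29 + 0.0158*4.2
   = 0.026 + 0.1450 + 0.0664
   = 0.2374


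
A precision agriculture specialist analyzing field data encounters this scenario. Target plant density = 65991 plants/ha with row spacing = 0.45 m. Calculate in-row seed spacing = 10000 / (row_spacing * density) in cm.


spacing = 10000 / (row_sp * density)
        = 10000 / (0.45 * 65991)
        = 10000 / 29695.95
        = 0.33675 m = 33.67 cm


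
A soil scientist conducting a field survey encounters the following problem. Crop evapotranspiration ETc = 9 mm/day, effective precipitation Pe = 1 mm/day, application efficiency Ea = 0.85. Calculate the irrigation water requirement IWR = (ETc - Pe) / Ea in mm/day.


IWR = (ETc - Pe) / Ea
    = (9 - 1) / 0.85
    = 8 / 0.85
    = 9.41 mm/day


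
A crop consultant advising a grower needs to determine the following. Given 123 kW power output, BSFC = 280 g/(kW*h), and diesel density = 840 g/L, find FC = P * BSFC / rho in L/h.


FC = P * BSFC / rho_fuel
   = 123 * 280 / 840
   = 34440 / 840
   = 41 L/h


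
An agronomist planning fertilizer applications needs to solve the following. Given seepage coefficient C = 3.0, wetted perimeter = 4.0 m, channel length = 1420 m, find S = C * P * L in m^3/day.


S = C * P * L
  = 3.0 * 4.0 * 1420
  = 17040 m^3/day


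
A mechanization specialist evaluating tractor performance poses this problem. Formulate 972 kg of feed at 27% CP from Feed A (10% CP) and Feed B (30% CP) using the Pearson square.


parts_A = CP_b - target = 30 - 27 = 3
parts_B = target - CP_a = 27 - 10 = 17
total_parts = 3 + 17 = 20
Feed A = 972 * 3 / 20 = 145.80 kg
Feed B = 972 * 17 / 20 = 826.20 kg

145.80 kg


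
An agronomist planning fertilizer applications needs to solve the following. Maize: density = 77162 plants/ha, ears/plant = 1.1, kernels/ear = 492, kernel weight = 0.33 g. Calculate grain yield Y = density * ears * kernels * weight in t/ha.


Y = density * ears * kernels * kw
  = 77162 * 1.1 * 492 * 0.33 g/ha
  = 13780824.55 g/ha
  = 13780.82 kg/ha = 13.78 t/ha


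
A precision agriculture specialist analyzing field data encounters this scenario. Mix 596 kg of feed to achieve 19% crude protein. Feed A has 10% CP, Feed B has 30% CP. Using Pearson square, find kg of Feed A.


parts_A = CP_b - target = 30 - 19 = 11
parts_B = target - CP_a = 19 - 10 = 9
total_parts = 11 + 9 = 20
Feed A = 596 * 11 / 20 = 327.80 kg
Feed B = 596 * 9 / 20 = 268.20 kg

327.80 kg


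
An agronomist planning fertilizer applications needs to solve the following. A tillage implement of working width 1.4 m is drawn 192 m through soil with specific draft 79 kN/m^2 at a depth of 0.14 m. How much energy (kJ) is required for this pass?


E = k * d * w * L
  = 79 * 0.14 * 1.4 * 192
  = 2972.93 kJ


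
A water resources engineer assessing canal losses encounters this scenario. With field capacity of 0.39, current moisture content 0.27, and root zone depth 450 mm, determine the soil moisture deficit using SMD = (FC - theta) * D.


SMD = (FC - theta) * D
    = (0.39 - 0.27) * 450
    = 0.120 * 450
    = 54 mm


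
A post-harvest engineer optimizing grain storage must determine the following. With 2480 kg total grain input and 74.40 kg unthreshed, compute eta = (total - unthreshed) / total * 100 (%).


eta = (total - unthreshed) / total * 100
    = (2480 - 74.40) / 2480 * 100
    = 2405.60 / 2480 * 100
    = 97%


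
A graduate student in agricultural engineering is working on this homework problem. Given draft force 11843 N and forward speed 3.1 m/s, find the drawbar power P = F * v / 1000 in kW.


P = F * v / 1000
  = 11843 * 3.1 / 1000
  = 36713.30 / 1000
  = 36.71 kW


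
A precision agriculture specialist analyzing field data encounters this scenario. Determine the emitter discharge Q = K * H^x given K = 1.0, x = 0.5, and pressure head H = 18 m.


Q = K * H^x
  = 1.0 * 18^0.5
  = 1.0 * 4.2426
  = 4.24 L/h


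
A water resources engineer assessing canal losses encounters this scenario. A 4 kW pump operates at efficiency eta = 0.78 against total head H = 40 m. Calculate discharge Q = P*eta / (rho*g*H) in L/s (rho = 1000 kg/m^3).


Q = (P * 1000 * eta) / (rho * g * H)
  = (4 * 1000 * 0.78) / (1000 * 9.81 * 40)
  = 3120 / 392400
  = 0.00795 m^3/s = 7.95 L/s
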